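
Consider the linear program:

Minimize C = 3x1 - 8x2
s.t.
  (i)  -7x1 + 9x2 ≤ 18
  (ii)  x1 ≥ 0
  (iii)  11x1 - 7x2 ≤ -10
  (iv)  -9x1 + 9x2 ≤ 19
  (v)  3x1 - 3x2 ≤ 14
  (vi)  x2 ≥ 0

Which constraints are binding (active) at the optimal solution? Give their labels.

(i) and (iii)

Corner points and C = 3x1 - 8x2:
  (0, 2) → C = -16
  (18/25, 64/25) → C = -458/25
  (0, 10/7) → C = -80/7

The minimum is at (18/25, 64/25). Substituting into each constraint, equality holds for (i) and (iii); the remaining constraints have slack.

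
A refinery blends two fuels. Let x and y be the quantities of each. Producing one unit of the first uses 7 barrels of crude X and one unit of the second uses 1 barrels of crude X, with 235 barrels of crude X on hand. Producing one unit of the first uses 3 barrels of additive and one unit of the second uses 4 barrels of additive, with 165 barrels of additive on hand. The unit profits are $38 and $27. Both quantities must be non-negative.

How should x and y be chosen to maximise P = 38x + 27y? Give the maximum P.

Feasible corners and P = 38x + 27y:
  (0, 0) → P = 0
  (0, 165/4) → P = 4455/4
  (235/7, 0) → P = 8930/7
  (31, 18) → P = 1664

x = 31, y = 18, maximum P = 1664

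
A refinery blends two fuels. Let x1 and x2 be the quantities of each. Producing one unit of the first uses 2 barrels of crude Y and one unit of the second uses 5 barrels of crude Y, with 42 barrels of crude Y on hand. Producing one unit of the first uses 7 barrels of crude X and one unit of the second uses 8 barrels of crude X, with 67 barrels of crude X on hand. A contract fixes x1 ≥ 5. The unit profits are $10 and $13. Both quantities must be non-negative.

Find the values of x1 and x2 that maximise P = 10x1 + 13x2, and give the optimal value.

x1 = 5, x2 = 4, maximum P = 102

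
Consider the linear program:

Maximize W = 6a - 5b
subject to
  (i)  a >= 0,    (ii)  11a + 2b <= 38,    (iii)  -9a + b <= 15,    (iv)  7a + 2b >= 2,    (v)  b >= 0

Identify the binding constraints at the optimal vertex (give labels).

Corner points and W = 6a - 5b:
  (0, 15) → W = -75
  (0, 1) → W = -5
  (8/29, 507/29) → W = -2487/29
  (38/11, 0) → W = 228/11
  (2/7, 0) → W = 12/7

The maximum is at (38/11, 0). Substituting into each constraint, equality holds for (ii) and (v); the remaining constraints have slack.

(ii) and (v)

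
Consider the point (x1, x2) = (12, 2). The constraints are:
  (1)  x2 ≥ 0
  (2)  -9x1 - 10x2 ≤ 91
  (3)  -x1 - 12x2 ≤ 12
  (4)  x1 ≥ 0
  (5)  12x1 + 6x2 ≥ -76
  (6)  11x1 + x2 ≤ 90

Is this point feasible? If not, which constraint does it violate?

not feasible — violates (6)

Constraint (6): 11x1 + x2 = 134, which is not ≤ 90. All other constraints are satisfied.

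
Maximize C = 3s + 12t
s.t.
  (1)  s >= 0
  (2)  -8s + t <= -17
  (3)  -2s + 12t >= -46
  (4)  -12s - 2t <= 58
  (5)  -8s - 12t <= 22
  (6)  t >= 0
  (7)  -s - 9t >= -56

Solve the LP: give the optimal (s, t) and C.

s = 181/5, t = 11/5, maximum C = 135

Feasible corners and C = 3s + 12t:
  (17/8, 0) → C = 51/8
  (209/73, 431/73) → C = 5799/73
  (23, 0) → C = 69
  (181/5, 11/5) → C = 135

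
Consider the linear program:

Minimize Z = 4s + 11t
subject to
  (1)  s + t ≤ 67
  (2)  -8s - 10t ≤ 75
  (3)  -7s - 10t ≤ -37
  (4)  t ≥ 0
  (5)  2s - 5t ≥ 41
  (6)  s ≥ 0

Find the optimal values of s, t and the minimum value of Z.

s = 41/2, t = 0, minimum Z = 82

Corner points and Z = 4s + 11t:
  (67, 0) → Z = 268
  (376/7, 93/7) → Z = 361
  (41/2, 0) → Z = 82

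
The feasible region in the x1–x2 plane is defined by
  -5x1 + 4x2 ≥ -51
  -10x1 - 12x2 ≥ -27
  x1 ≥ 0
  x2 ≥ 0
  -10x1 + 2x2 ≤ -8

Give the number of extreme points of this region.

3

Pairwise boundary intersections that survive every other constraint:
  (27/10, 0)
  (15/14, 19/14)
  (4/5, 0)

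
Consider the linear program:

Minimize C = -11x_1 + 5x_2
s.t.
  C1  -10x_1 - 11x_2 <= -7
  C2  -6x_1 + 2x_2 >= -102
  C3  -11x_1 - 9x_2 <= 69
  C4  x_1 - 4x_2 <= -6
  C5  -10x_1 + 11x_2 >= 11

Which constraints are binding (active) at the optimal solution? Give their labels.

Vertices and C = -11x_1 + 5x_2:
  (-822/31, 767/31) → C = 12877/31
  (-38/51, 67/51) → C = 251/17
  (572/23, 543/23) → C = -3577/23
  (22/29, 49/29) → C = 3/29
The feasible region is unbounded (it extends along (-9, 11), (1, 3)), but C strictly increases along every unbounded feasible direction, so there is no improving ray and the minimum is attained at a vertex.

The minimum is at (572/23, 543/23). Substituting into each constraint, equality holds for C2 and C5; the remaining constraints have slack.

C2 and C5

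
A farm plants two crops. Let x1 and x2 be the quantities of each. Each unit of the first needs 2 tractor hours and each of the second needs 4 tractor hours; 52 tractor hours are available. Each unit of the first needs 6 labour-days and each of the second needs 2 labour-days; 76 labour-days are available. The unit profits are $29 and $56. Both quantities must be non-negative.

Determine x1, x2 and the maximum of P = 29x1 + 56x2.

x1 = 10, x2 = 8, maximum P = 738

Feasible corners and P = 29x1 + 56x2:
  (0, 0) → P = 0
  (0, 13) → P = 728
  (38/3, 0) → P = 1102/3
  (10, 8) → P = 738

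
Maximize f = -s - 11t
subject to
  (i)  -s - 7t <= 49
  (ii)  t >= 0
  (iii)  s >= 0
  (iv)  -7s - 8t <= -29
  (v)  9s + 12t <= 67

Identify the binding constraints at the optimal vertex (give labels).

Vertices and f = -s - 11t:
  (29/7, 0) → f = -29/7
  (67/9, 0) → f = -67/9
  (0, 29/8) → f = -319/8
  (0, 67/12) → f = -737/12

The maximum is at (29/7, 0). Substituting into each constraint, equality holds for (ii) and (iv); the remaining constraints have slack.

(ii) and (iv)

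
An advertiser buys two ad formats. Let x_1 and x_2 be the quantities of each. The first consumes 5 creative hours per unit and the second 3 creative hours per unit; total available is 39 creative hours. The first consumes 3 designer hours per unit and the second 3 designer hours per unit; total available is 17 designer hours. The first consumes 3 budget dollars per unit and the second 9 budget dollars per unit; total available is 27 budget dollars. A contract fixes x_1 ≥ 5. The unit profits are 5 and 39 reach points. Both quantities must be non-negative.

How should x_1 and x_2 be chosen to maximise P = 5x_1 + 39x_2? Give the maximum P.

x_1 = 5, x_2 = 2/3, maximum P = 51

The optimum lies where 3x_1 + 3x_2 = 17 and x_1 = 5.
Solving simultaneously gives x_1 = 5, x_2 = 2/3.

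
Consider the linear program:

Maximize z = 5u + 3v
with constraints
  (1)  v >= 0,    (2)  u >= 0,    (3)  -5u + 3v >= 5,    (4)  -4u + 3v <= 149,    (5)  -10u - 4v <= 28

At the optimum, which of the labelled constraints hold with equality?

(3) and (4)

Feasible corners and z = 5u + 3v:
  (0, 5/3) → z = 5
  (0, 149/3) → z = 149
  (144, 725/3) → z = 1445

The maximum is at (144, 725/3). Substituting into each constraint, equality holds for (3) and (4); the remaining constraints have slack.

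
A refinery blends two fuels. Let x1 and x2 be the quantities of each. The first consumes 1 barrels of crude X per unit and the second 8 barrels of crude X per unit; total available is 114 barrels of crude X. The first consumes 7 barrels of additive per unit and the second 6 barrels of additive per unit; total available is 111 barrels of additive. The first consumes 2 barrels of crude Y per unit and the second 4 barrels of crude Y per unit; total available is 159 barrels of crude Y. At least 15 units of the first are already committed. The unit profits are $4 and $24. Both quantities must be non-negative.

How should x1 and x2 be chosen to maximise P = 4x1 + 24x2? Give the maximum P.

Feasible corners and P = 4x1 + 24x2:
  (111/7, 0) → P = 444/7
  (15, 0) → P = 60
  (15, 1) → P = 84

The binding constraints are 7x1 + 6x2 = 111 and x1 = 15.
Solving simultaneously gives x1 = 15, x2 = 1.

x1 = 15, x2 = 1, maximum P = 84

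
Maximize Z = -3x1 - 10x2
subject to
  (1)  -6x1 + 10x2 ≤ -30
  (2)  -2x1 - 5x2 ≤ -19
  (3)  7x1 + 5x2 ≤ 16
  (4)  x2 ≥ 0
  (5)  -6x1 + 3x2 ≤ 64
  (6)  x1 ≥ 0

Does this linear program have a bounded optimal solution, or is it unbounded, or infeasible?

infeasible

The boundaries -6x1 + 10x2 = -30 and -2x1 - 5x2 = -19 meet at (34/5, 27/25), but that point violates 7x1 + 5x2 ≤ 16. Every candidate vertex is excluded by some other constraint, so the feasible region is empty.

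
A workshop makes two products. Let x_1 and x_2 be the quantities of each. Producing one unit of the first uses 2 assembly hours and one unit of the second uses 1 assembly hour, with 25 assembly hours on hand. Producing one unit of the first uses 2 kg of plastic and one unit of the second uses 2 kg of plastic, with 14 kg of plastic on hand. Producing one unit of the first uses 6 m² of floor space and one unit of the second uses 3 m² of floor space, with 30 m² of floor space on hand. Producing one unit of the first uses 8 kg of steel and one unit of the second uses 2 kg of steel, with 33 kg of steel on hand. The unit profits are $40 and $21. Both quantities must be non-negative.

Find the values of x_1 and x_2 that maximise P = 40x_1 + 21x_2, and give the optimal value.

Corner points and P = 40x_1 + 21x_2:
  (0, 0) → P = 0
  (0, 7) → P = 147
  (33/8, 0) → P = 165
  (3, 4) → P = 204
  (13/4, 7/2) → P = 407/2

x_1 = 3, x_2 = 4, maximum P = 204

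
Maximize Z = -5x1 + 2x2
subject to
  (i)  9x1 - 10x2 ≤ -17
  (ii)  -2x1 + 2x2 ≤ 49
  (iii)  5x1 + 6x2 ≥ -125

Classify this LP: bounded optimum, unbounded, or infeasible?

bounded optimum

Feasible corners and Z = -5x1 + 2x2:
  (-13, -10) → Z = 45
  (-272/11, -5/22) → Z = 1355/11
The feasible region has finitely many vertices and no improving ray; the maximum is 1355/11 at (-272/11, -5/22).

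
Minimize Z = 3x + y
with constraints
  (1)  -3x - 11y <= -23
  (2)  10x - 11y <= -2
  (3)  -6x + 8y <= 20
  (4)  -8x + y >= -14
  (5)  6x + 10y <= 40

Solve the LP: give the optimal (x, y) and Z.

Vertices and Z = 3x + y:
  (21/13, 236/143) → Z = 929/143
  (-2/5, 11/5) → Z = 1
  (2, 2) → Z = 8
  (10/9, 10/3) → Z = 20/3
  (90/43, 118/43) → Z = 388/43

The binding constraints are -3x - 11y = -23 and -6x + 8y = 20.
Solving simultaneously gives x = -2/5, y = 11/5.

x = -2/5, y = 11/5, minimum Z = 1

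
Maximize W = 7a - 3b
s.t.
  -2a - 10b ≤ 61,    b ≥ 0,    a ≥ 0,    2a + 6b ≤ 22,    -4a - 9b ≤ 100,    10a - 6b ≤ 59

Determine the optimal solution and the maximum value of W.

a = 27/4, b = 17/12, maximum W = 43

At the optimal vertex, 2a + 6b = 22 and 10a - 6b = 59.
Solving simultaneously gives a = 27/4, b = 17/12.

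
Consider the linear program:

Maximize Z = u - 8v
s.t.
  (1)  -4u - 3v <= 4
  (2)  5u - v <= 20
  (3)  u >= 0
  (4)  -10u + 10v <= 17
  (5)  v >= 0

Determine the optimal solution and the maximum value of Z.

Vertices and Z = u - 8v:
  (217/40, 57/8) → Z = -2063/40
  (4, 0) → Z = 4
  (0, 17/10) → Z = -68/5
  (0, 0) → Z = 0

The optimum lies where 5u - v = 20 and v = 0.
Solving simultaneously gives u = 4, v = 0.

u = 4, v = 0, maximum Z = 4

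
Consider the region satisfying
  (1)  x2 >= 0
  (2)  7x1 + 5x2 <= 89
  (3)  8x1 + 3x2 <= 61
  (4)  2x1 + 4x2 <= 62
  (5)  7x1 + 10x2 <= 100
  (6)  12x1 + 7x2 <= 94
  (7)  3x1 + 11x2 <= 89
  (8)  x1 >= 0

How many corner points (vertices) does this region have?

Pairwise boundary intersections that survive every other constraint:
  (61/8, 0)
  (0, 0)
  (29/4, 1)
  (137/37, 262/37)
  (0, 89/11)

5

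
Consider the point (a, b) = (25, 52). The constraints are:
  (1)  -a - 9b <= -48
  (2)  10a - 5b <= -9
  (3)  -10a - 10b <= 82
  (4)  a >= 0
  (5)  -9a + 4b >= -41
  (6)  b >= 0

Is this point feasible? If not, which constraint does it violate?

(1): -493 ≤ -48 ✓
(2): -10 ≤ -9 ✓
(3): -770 ≤ 82 ✓
(4): 25 ≥ 0 ✓
(5): -17 ≥ -41 ✓
(6): 52 ≥ 0 ✓

feasible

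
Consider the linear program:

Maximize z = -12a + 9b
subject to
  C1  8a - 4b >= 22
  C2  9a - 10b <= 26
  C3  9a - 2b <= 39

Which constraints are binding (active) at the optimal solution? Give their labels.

C1 and C3

Feasible corners and z = -12a + 9b:
  (29/11, -5/22) → z = -741/22
  (28/5, 57/10) → z = -159/10
  (169/36, 13/8) → z = -1001/24

The maximum is at (28/5, 57/10). Substituting into each constraint, equality holds for C1 and C3; the remaining constraints have slack.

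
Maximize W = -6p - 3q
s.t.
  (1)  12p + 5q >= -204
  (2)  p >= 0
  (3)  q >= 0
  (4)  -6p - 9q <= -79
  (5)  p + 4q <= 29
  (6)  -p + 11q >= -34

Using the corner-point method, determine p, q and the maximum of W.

p = 11/3, q = 19/3, maximum W = -41

Corner points and W = -6p - 3q:
  (79/6, 0) → W = -79
  (29, 0) → W = -174
  (11/3, 19/3) → W = -41

The optimum lies where -6p - 9q = -79 and p + 4q = 29.
Solving simultaneously gives p = 11/3, q = 19/3.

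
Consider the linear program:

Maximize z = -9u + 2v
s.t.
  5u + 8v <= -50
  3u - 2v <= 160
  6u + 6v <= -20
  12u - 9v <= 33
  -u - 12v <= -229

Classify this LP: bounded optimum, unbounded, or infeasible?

unbounded

From the feasible point (-608/13, 1195/52), moving in the direction (-8, 5) keeps every constraint satisfied while z increases without bound.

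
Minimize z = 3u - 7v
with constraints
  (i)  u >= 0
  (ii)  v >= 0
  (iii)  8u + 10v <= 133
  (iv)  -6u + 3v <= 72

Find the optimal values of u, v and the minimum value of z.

Vertices and z = 3u - 7v:
  (0, 0) → z = 0
  (0, 133/10) → z = -931/10
  (133/8, 0) → z = 399/8

At the optimal vertex, u = 0 and 8u + 10v = 133.
Solving simultaneously gives u = 0, v = 133/10.

u = 0, v = 133/10, minimum z = -931/10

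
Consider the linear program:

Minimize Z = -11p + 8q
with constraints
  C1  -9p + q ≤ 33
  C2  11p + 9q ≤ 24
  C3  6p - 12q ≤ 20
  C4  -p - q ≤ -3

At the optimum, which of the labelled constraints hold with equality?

C2 and C4

Feasible corners and Z = -11p + 8q:
  (-273/92, 579/92) → Z = 7635/92
  (-3, 6) → Z = 81
  (-3/2, 9/2) → Z = 105/2

The minimum is at (-3/2, 9/2). Substituting into each constraint, equality holds for C2 and C4; the remaining constraints have slack.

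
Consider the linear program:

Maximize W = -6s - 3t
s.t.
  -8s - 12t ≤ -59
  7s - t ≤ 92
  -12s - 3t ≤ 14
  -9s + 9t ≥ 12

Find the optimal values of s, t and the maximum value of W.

Vertices and W = -6s - 3t:
  (-23/8, 41/6) → W = -13/4
  (43/20, 209/60) → W = -467/20
  (140/9, 152/9) → W = -144
The feasible region is unbounded (it extends along (1, 7), (-1, 4)), but W strictly decreases along every unbounded feasible direction, so there is no improving ray and the maximum is attained at a vertex.

s = -23/8, t = 41/6, maximum W = -13/4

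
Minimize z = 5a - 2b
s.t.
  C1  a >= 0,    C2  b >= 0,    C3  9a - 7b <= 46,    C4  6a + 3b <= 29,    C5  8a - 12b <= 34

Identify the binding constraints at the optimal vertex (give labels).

Corner points and z = 5a - 2b:
  (0, 0) → z = 0
  (0, 29/3) → z = -58/3
  (17/4, 0) → z = 85/4
  (75/16, 7/24) → z = 1097/48

The minimum is at (0, 29/3). Substituting into each constraint, equality holds for C1 and C4; the remaining constraints have slack.

C1 and C4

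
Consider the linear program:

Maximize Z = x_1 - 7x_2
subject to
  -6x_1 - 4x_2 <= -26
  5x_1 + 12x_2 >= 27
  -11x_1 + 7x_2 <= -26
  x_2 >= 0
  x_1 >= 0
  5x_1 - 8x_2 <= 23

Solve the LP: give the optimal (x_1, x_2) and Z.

Corner points and Z = x_1 - 7x_2:
  (51/13, 8/13) → Z = -5/13
  (143/43, 65/43) → Z = -312/43
  (123/25, 1/5) → Z = 88/25
The feasible region is unbounded (it extends along (7, 11), (8, 5)), but Z strictly decreases along every unbounded feasible direction, so there is no improving ray and the maximum is attained at a vertex.

x_1 = 123/25, x_2 = 1/5, maximum Z = 88/25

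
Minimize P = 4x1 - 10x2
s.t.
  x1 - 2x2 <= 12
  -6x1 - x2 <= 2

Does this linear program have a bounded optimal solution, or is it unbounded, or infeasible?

unbounded

From the feasible point (8/13, -74/13), moving in the direction (-1, 6) keeps every constraint satisfied while P decreases without bound.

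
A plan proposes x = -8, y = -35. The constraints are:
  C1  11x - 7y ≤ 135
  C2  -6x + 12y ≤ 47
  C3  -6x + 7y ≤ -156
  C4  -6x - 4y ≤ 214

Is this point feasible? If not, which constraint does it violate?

not feasible — violates C1

Constraint C1: 11x - 7y = 157, which is not ≤ 135. All other constraints are satisfied.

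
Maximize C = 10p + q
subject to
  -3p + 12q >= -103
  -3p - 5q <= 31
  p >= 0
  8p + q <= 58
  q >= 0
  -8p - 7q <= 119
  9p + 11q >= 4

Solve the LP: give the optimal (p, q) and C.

p = 29/4, q = 0, maximum C = 145/2

Feasible corners and C = 10p + q:
  (0, 58) → C = 58
  (0, 4/11) → C = 4/11
  (29/4, 0) → C = 145/2
  (4/9, 0) → C = 40/9

The binding constraints are 8p + q = 58 and q = 0.
Solving simultaneously gives p = 29/4, q = 0.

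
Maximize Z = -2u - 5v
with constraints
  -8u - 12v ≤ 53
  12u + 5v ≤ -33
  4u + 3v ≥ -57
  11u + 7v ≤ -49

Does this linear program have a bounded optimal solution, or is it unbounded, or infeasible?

bounded optimum

Corner points and Z = -2u - 5v:
  (-175/8, 61/6) → Z = -85/12
  (-217/76, -191/76) → Z = 1389/76
The feasible region has finitely many vertices and no improving ray; the maximum is 1389/76 at (-217/76, -191/76).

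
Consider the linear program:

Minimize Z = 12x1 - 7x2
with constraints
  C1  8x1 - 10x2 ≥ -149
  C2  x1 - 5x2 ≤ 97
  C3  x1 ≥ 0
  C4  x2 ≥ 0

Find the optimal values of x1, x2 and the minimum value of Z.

x1 = 0, x2 = 149/10, minimum Z = -1043/10

Extreme points and Z = 12x1 - 7x2:
  (0, 149/10) → Z = -1043/10
  (97, 0) → Z = 1164
  (0, 0) → Z = 0
The feasible region is unbounded (it extends along (5, 4), (5, 1)), but Z strictly increases along every unbounded feasible direction, so there is no improving ray and the minimum is attained at a vertex.

The optimum lies where 8x1 - 10x2 = -149 and x1 = 0.
Solving simultaneously gives x1 = 0, x2 = 149/10.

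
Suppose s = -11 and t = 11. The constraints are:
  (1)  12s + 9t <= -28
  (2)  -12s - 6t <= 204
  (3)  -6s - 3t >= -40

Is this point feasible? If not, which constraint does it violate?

feasible

(1): -33 ≤ -28 ✓
(2): 66 ≤ 204 ✓
(3): 33 ≥ -40 ✓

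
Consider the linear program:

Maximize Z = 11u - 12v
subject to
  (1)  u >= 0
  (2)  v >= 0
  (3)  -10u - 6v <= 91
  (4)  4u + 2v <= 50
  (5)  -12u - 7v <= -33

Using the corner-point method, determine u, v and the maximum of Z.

u = 25/2, v = 0, maximum Z = 275/2

Vertices and Z = 11u - 12v:
  (0, 25) → Z = -300
  (0, 33/7) → Z = -396/7
  (25/2, 0) → Z = 275/2
  (11/4, 0) → Z = 121/4

The optimum lies where v = 0 and 4u + 2v = 50.
Solving simultaneously gives u = 25/2, v = 0.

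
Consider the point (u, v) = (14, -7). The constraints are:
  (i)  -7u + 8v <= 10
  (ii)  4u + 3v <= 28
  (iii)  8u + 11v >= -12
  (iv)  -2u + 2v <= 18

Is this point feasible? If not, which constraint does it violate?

not feasible — violates (ii)

Constraint (ii): 4u + 3v = 35, which is not ≤ 28. All other constraints are satisfied.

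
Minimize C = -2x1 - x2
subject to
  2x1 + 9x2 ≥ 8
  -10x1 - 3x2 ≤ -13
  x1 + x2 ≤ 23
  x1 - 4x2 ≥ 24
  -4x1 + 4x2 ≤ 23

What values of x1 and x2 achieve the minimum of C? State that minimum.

x1 = 199/7, x2 = -38/7, minimum C = -360/7

Corner points and C = -2x1 - x2:
  (199/7, -38/7) → C = -360/7
  (248/17, -40/17) → C = -456/17
  (116/5, -1/5) → C = -231/5

At the optimal vertex, 2x1 + 9x2 = 8 and x1 + x2 = 23.
Solving simultaneously gives x1 = 199/7, x2 = -38/7.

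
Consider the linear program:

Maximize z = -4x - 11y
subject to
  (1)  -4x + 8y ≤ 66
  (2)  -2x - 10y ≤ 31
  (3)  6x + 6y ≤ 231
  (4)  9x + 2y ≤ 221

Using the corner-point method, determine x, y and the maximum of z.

x = -227/14, y = 1/7, maximum z = 443/7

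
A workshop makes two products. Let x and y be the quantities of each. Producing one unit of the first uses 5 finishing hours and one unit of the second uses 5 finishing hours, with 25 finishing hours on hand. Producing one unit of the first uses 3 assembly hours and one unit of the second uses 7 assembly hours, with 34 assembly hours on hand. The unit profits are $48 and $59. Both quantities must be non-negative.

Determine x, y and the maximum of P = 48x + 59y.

x = 1/4, y = 19/4, maximum P = 1169/4

Extreme points and P = 48x + 59y:
  (0, 0) → P = 0
  (0, 34/7) → P = 2006/7
  (5, 0) → P = 240
  (1/4, 19/4) → P = 1169/4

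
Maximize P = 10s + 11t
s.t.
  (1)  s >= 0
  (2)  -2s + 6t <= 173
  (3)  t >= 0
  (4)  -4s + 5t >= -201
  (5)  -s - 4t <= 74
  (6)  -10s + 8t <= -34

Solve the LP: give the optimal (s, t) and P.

Corner points and P = 10s + 11t:
  (2071/14, 547/7) → P = 16372/7
  (397/11, 899/22) → P = 17829/22
  (201/4, 0) → P = 1005/2
  (17/5, 0) → P = 34

s = 2071/14, t = 547/7, maximum P = 16372/7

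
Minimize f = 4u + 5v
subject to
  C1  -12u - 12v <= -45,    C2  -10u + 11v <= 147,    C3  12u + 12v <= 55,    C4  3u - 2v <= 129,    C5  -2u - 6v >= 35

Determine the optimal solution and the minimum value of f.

u = 273/10, v = -471/20, minimum f = -171/20

Corner points and f = 4u + 5v:
  (273/10, -471/20) → f = -171/20
  (115/8, -85/8) → f = 35/8
  (829/30, -461/20) → f = -283/60
  (125/8, -265/24) → f = 175/24

The optimum lies where -12u - 12v = -45 and 3u - 2v = 129.
Solving simultaneously gives u = 273/10, v = -471/20.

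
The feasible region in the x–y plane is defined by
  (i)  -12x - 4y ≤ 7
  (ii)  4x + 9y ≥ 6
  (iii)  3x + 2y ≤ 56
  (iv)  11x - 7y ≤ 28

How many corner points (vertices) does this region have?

Intersecting each pair of boundary lines and keeping only the points that satisfy every inequality leaves:
  (-87/92, 25/23)
  (-119/6, 231/4)
  (294/127, -46/127)
  (448/43, 532/43)

4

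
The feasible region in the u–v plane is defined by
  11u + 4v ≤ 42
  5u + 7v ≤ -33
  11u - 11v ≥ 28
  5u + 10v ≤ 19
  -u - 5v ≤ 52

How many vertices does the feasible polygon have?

Intersecting each pair of boundary lines and keeping only the points that satisfy every inequality leaves:
  (142/19, -191/19)
  (418/51, -614/51)
  (-167/132, -503/132)
  (-72/11, -100/11)

4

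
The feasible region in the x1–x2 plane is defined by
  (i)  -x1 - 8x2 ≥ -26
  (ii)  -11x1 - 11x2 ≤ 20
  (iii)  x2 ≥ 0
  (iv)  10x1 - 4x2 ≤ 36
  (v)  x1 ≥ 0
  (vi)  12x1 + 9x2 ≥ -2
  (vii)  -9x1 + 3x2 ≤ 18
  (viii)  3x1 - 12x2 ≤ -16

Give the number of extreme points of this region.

Intersecting each pair of boundary lines and keeping only the points that satisfy every inequality leaves:
  (14/3, 8/3)
  (0, 13/4)
  (124/27, 67/27)
  (0, 4/3)

4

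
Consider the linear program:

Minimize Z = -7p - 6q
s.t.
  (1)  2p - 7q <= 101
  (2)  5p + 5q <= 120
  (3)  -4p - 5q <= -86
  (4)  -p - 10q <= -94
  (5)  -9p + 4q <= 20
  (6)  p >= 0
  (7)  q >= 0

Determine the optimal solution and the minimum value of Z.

p = 146/9, q = 70/9, minimum Z = -1442/9

Extreme points and Z = -7p - 6q:
  (146/9, 70/9) → Z = -1442/9
  (76/13, 236/13) → Z = -1948/13
  (78/7, 58/7) → Z = -894/7
  (4, 14) → Z = -112

The binding constraints are 5p + 5q = 120 and -p - 10q = -94.
Solving simultaneously gives p = 146/9, q = 70/9.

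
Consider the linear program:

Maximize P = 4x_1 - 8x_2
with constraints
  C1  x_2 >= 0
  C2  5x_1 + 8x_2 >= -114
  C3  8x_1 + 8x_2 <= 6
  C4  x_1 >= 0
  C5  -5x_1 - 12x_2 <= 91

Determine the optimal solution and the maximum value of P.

x_1 = 3/4, x_2 = 0, maximum P = 3

Vertices and P = 4x_1 - 8x_2:
  (3/4, 0) → P = 3
  (0, 0) → P = 0
  (0, 3/4) → P = -6

At the optimal vertex, x_2 = 0 and 8x_1 + 8x_2 = 6.
Solving simultaneously gives x_1 = 3/4, x_2 = 0.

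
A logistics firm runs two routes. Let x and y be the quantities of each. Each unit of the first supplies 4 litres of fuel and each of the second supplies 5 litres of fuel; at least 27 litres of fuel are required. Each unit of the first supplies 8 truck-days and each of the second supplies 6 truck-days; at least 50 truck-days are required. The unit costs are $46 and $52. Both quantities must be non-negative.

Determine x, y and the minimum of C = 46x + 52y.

Extreme points and C = 46x + 52y:
  (0, 25/3) → C = 1300/3
  (27/4, 0) → C = 621/2
  (11/2, 1) → C = 305
The feasible region is unbounded (it extends along (0, 1), (1, 0)), but C strictly increases along every unbounded feasible direction, so there is no improving ray and the minimum is attained at a vertex.

The optimum lies where 4x + 5y = 27 and 8x + 6y = 50.
Solving simultaneously gives x = 11/2, y = 1.

x = 11/2, y = 1, minimum C = 305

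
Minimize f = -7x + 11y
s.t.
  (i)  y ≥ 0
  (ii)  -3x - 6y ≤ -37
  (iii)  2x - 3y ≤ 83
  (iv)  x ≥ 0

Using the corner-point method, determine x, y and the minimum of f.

x = 83/2, y = 0, minimum f = -581/2

Feasible corners and f = -7x + 11y:
  (37/3, 0) → f = -259/3
  (83/2, 0) → f = -581/2
  (0, 37/6) → f = 407/6
The feasible region is unbounded (it extends along (0, 1), (3, 2)), but f strictly increases along every unbounded feasible direction, so there is no improving ray and the minimum is attained at a vertex.

The binding constraints are y = 0 and 2x - 3y = 83.
Solving simultaneously gives x = 83/2, y = 0.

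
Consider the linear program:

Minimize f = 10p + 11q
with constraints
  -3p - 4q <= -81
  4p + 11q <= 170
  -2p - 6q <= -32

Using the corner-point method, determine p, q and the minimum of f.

Extreme points and f = 10p + 11q:
  (211/17, 186/17) → f = 4156/17
  (179/5, -33/5) → f = 1427/5
  (334, -106) → f = 2174

p = 211/17, q = 186/17, minimum f = 4156/17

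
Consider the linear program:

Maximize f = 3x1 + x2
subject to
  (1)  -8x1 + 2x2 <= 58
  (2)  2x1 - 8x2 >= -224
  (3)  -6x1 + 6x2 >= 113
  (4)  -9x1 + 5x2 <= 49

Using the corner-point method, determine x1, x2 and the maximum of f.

x1 = 110/9, x2 = 559/18, maximum f = 1219/18

Feasible corners and f = 3x1 + x2:
  (110/9, 559/18) → f = 1219/18
  (364/31, 959/31) → f = 2051/31
  (271/24, 241/8) → f = 64

The optimum lies where 2x1 - 8x2 = -224 and -6x1 + 6x2 = 113.
Solving simultaneously gives x1 = 110/9, x2 = 559/18.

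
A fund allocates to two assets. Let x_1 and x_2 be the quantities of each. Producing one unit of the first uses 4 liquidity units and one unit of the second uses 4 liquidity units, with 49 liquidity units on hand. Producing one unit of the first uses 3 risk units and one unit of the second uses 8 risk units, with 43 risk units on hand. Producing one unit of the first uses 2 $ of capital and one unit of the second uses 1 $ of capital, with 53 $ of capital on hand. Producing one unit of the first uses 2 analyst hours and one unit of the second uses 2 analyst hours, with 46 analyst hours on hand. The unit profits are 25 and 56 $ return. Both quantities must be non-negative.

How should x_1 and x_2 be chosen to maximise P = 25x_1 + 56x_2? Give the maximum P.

x_1 = 11, x_2 = 5/4, maximum P = 345

Extreme points and P = 25x_1 + 56x_2:
  (0, 0) → P = 0
  (0, 43/8) → P = 301
  (49/4, 0) → P = 1225/4
  (11, 5/4) → P = 345

The optimum lies where 4x_1 + 4x_2 = 49 and 3x_1 + 8x_2 = 43.
Solving simultaneously gives x_1 = 11, x_2 = 5/4.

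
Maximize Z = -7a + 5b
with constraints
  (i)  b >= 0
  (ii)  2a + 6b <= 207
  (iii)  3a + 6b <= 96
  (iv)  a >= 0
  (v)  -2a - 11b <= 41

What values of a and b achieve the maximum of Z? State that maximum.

Feasible corners and Z = -7a + 5b:
  (32, 0) → Z = -224
  (0, 0) → Z = 0
  (0, 16) → Z = 80

At the optimal vertex, 3a + 6b = 96 and a = 0.
Solving simultaneously gives a = 0, b = 16.

a = 0, b = 16, maximum Z = 80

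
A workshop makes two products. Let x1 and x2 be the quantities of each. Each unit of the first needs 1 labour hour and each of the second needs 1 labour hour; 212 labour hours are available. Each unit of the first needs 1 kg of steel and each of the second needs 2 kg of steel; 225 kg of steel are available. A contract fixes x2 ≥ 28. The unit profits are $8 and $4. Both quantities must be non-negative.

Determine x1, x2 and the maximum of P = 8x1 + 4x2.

x1 = 169, x2 = 28, maximum P = 1464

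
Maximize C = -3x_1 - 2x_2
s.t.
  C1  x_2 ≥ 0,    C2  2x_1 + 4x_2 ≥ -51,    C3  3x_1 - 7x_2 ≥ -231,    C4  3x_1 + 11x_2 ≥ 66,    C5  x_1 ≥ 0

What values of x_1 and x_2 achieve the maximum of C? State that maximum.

x_1 = 0, x_2 = 6, maximum C = -12

Feasible corners and C = -3x_1 - 2x_2:
  (22, 0) → C = -66
  (0, 33) → C = -66
  (0, 6) → C = -12
The feasible region is unbounded (it extends along (7, 3), (1, 0)), but C strictly decreases along every unbounded feasible direction, so there is no improving ray and the maximum is attained at a vertex.

The optimum lies where 3x_1 + 11x_2 = 66 and x_1 = 0.
Solving simultaneously gives x_1 = 0, x_2 = 6.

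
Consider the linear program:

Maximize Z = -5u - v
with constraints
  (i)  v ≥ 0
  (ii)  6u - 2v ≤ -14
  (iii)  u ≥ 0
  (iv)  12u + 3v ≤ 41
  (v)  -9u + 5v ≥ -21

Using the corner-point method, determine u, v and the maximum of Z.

u = 0, v = 7, maximum Z = -7

Vertices and Z = -5u - v:
  (0, 7) → Z = -7
  (20/21, 69/7) → Z = -307/21
  (0, 41/3) → Z = -41/3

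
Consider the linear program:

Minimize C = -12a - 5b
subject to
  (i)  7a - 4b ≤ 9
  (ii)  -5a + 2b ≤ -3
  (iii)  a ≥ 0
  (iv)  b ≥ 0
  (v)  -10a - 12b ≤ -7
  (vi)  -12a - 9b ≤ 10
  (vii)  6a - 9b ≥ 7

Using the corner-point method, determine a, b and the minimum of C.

Extreme points and C = -12a - 5b:
  (9/7, 0) → C = -108/7
  (53/39, 5/39) → C = -661/39
  (7/6, 0) → C = -14

The binding constraints are 7a - 4b = 9 and 6a - 9b = 7.
Solving simultaneously gives a = 53/39, b = 5/39.

a = 53/39, b = 5/39, minimum C = -661/39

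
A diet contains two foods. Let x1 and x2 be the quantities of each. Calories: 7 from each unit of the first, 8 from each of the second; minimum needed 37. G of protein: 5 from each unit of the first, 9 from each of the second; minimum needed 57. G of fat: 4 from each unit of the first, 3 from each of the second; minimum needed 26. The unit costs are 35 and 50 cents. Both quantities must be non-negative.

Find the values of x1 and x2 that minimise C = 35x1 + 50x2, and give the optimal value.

x1 = 3, x2 = 14/3, minimum C = 1015/3

Feasible corners and C = 35x1 + 50x2:
  (0, 26/3) → C = 1300/3
  (57/5, 0) → C = 399
  (3, 14/3) → C = 1015/3
The feasible region is unbounded (it extends along (0, 1), (1, 0)), but C strictly increases along every unbounded feasible direction, so there is no improving ray and the minimum is attained at a vertex.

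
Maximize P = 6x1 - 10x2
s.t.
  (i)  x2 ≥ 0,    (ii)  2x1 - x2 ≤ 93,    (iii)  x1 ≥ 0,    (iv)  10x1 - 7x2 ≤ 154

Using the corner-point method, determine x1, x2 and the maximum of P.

x1 = 77/5, x2 = 0, maximum P = 462/5

Extreme points and P = 6x1 - 10x2:
  (0, 0) → P = 0
  (77/5, 0) → P = 462/5
  (497/4, 311/2) → P = -1619/2
The feasible region is unbounded (it extends along (0, 1), (1, 2)), but P strictly decreases along every unbounded feasible direction, so there is no improving ray and the maximum is attained at a vertex.

At the optimal vertex, x2 = 0 and 10x1 - 7x2 = 154.
Solving simultaneously gives x1 = 77/5, x2 = 0.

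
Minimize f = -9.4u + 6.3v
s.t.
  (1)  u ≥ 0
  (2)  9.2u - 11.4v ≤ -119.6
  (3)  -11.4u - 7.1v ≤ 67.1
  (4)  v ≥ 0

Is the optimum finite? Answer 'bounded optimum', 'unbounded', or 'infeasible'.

From the feasible point (0, 598/57), moving in the direction (11.4, 9.2) keeps every constraint satisfied while f decreases without bound.

unbounded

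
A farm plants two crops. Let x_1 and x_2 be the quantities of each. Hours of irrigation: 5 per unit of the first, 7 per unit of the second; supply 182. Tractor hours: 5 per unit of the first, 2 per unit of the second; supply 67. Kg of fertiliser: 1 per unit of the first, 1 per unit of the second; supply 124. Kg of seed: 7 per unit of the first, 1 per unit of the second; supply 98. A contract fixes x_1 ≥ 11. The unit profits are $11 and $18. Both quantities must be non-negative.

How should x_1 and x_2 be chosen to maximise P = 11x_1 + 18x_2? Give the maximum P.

x_1 = 11, x_2 = 6, maximum P = 229

Feasible corners and P = 11x_1 + 18x_2:
  (67/5, 0) → P = 737/5
  (11, 0) → P = 121
  (11, 6) → P = 229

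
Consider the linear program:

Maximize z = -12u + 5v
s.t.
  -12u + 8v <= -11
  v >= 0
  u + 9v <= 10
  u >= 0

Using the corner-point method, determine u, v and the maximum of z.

u = 11/12, v = 0, maximum z = -11

At the optimal vertex, -12u + 8v = -11 and v = 0.
Solving simultaneously gives u = 11/12, v = 0.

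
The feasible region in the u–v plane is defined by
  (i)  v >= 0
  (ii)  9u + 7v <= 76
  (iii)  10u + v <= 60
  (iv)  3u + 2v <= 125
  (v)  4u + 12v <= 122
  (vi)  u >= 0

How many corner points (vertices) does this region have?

Of the 15 pairwise boundary intersections, those satisfying every inequality are:
  (6, 0)
  (0, 0)
  (344/61, 220/61)
  (29/40, 397/40)
  (0, 61/6)

5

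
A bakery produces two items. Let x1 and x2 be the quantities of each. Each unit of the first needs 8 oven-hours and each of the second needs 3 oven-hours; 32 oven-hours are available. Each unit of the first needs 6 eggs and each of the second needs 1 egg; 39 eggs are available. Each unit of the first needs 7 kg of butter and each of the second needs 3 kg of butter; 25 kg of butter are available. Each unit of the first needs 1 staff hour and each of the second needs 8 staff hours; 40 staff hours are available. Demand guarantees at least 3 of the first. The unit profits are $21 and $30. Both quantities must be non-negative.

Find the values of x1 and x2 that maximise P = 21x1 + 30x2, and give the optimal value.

Feasible corners and P = 21x1 + 30x2:
  (25/7, 0) → P = 75
  (3, 0) → P = 63
  (3, 4/3) → P = 103

The optimum lies where 7x1 + 3x2 = 25 and x1 = 3.
Solving simultaneously gives x1 = 3, x2 = 4/3.

x1 = 3, x2 = 4/3, maximum P = 103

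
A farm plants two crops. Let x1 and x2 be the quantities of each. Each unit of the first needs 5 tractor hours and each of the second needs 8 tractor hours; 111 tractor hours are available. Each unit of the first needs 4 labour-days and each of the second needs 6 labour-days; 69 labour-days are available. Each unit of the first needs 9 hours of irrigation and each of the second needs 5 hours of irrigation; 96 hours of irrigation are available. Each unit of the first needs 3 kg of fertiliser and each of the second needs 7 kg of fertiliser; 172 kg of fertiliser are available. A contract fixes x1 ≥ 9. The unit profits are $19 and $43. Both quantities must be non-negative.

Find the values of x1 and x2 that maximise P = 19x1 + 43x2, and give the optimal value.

Extreme points and P = 19x1 + 43x2:
  (32/3, 0) → P = 608/3
  (9, 0) → P = 171
  (9, 3) → P = 300

The binding constraints are 9x1 + 5x2 = 96 and x1 = 9.
Solving simultaneously gives x1 = 9, x2 = 3.

x1 = 9, x2 = 3, maximum P = 300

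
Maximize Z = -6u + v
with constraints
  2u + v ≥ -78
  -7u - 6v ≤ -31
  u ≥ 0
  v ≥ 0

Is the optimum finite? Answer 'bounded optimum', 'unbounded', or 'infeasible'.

unbounded

From the feasible point (0, 31/6), moving in the direction (0, 1) keeps every constraint satisfied while Z increases without bound.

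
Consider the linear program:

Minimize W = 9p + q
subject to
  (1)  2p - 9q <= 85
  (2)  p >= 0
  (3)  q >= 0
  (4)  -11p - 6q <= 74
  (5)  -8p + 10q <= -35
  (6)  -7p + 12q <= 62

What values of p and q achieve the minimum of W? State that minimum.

p = 35/8, q = 0, minimum W = 315/8

Corner points and W = 9p + q:
  (85/2, 0) → W = 765/2
  (35/8, 0) → W = 315/8
  (40, 57/2) → W = 777/2
The feasible region is unbounded (it extends along (12, 7), (9, 2)), but W strictly increases along every unbounded feasible direction, so there is no improving ray and the minimum is attained at a vertex.

The optimum lies where q = 0 and -8p + 10q = -35.
Solving simultaneously gives p = 35/8, q = 0.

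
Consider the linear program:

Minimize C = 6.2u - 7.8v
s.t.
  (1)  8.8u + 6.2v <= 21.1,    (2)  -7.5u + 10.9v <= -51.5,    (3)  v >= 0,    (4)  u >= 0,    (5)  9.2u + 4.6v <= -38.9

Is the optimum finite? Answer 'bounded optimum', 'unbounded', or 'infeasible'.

infeasible

The boundaries u = 0 and 9.2u + 4.6v = -38.9 meet at (0, -389/46), but that point violates v ≥ 0. Every candidate vertex is excluded by some other constraint, so the feasible region is empty.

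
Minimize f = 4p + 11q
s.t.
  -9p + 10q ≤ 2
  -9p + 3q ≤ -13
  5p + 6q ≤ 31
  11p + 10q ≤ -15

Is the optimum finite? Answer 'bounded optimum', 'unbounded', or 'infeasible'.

unbounded

From the feasible point (85/123, -278/123), moving in the direction (10, -11) keeps every constraint satisfied while f decreases without bound.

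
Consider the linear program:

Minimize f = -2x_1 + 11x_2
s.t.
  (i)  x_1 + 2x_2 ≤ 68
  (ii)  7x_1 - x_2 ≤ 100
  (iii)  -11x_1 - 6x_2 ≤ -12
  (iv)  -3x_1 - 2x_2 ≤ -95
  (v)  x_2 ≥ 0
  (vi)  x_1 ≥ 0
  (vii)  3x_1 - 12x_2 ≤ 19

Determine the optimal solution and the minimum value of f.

x_1 = 295/17, x_2 = 365/17, minimum f = 3425/17

Feasible corners and f = -2x_1 + 11x_2:
  (268/15, 376/15) → f = 240
  (27/2, 109/4) → f = 1091/4
  (295/17, 365/17) → f = 3425/17

The optimum lies where 7x_1 - x_2 = 100 and -3x_1 - 2x_2 = -95.
Solving simultaneously gives x_1 = 295/17, x_2 = 365/17.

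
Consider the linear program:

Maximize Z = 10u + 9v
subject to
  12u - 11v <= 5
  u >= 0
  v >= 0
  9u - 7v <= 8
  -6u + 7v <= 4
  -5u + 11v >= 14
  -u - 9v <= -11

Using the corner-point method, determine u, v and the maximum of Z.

The optimum lies where 9u - 7v = 8 and -6u + 7v = 4.
Solving simultaneously gives u = 4, v = 4.

u = 4, v = 4, maximum Z = 76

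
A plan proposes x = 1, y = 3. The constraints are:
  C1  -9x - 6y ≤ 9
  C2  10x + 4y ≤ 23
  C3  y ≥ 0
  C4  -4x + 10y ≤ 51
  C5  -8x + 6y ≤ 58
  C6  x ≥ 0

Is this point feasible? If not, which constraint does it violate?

feasible

C1: -27 ≤ 9 ✓
C2: 22 ≤ 23 ✓
C3: 3 ≥ 0 ✓
C4: 26 ≤ 51 ✓
C5: 10 ≤ 58 ✓
C6: 1 ≥ 0 ✓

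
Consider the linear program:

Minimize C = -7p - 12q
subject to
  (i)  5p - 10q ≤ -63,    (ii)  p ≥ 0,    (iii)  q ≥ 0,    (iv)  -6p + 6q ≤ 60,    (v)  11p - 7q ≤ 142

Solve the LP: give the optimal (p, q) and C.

p = 53, q = 63, minimum C = -1127

Vertices and C = -7p - 12q:
  (0, 63/10) → C = -378/5
  (1861/75, 1403/75) → C = -29863/75
  (0, 10) → C = -120
  (53, 63) → C = -1127

The binding constraints are -6p + 6q = 60 and 11p - 7q = 142.
Solving simultaneously gives p = 53, q = 63.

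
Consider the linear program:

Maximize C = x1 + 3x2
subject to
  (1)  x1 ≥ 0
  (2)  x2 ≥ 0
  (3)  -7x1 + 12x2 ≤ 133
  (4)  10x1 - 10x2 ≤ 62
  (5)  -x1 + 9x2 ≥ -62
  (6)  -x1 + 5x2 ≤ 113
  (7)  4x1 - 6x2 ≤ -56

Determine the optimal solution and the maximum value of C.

At the optimal vertex, -7x1 + 12x2 = 133 and 4x1 - 6x2 = -56.
Solving simultaneously gives x1 = 21, x2 = 70/3.

x1 = 21, x2 = 70/3, maximum C = 91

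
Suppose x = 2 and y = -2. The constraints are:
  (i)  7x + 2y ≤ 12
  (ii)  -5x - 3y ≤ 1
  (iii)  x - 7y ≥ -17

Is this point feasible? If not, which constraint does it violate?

(i): 10 ≤ 12 ✓
(ii): -4 ≤ 1 ✓
(iii): 16 ≥ -17 ✓

feasible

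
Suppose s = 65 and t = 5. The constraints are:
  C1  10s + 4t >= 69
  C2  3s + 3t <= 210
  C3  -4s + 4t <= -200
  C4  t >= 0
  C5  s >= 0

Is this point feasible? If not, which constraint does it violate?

feasible

C1: 670 ≥ 69 ✓
C2: 210 ≤ 210 ✓
C3: -240 ≤ -200 ✓
C4: 5 ≥ 0 ✓
C5: 65 ≥ 0 ✓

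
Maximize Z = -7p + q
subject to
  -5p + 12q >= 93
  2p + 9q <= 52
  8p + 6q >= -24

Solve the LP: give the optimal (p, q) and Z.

p = -44/5, q = 116/15, maximum Z = 208/3

Corner points and Z = -7p + q:
  (-71/23, 446/69) → Z = 1937/69
  (-47/7, 104/21) → Z = 1091/21
  (-44/5, 116/15) → Z = 208/3

The binding constraints are 2p + 9q = 52 and 8p + 6q = -24.
Solving simultaneously gives p = -44/5, q = 116/15.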